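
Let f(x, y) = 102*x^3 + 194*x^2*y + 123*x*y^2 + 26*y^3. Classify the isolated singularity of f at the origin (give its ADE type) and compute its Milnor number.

The Hessian of f at 0 has rank 0. Corank 2; j^3 = (3*x + 2*y)*(34*x^2 + 42*x*y + 13*y^2) splits into three distinct lines over C (the quadratic factor has nonzero discriminant), so D_4.

Type D_4, Milnor number mu = 4.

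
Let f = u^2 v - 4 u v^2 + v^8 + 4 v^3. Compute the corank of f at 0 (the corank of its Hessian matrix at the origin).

2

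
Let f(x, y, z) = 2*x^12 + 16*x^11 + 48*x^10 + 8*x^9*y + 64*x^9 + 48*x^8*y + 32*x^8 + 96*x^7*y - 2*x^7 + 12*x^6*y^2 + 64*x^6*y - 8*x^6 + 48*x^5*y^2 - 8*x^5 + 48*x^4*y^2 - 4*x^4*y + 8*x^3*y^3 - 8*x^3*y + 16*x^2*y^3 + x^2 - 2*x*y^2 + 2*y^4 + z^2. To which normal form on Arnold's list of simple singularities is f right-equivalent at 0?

A_{3}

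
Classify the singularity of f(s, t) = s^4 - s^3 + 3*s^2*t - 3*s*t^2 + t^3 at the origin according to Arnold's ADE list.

E6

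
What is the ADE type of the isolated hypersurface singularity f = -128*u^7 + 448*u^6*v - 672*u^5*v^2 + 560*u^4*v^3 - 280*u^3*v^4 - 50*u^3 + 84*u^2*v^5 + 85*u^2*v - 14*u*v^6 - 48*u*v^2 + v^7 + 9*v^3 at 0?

D8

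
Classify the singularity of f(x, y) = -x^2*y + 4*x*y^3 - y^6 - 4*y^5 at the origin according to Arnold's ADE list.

The Hessian of f at 0 has rank 0. Corank 2; j^3 = -x^2*y has shape L^2 M (L != M), so D-series; mu = 7 gives D_7.

D_7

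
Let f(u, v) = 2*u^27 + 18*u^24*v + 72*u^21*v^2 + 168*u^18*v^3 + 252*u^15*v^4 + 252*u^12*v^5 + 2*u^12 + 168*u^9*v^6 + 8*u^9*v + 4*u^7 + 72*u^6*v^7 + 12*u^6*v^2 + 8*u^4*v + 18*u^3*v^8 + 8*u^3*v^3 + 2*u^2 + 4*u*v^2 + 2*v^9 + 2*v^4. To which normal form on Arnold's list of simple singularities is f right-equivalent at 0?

A8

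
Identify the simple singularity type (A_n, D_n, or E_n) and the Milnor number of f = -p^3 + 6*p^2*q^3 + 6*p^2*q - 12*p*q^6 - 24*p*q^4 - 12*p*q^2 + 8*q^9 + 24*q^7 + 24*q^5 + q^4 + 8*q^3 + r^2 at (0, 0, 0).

Type E_6, Milnor number mu = 6.

The Hessian of f at 0 has rank 1. Corank 2; j^3 = -(p - 2*q)^3 is a perfect cube, so E-series; the 4-jet and mu = 6 give E_6.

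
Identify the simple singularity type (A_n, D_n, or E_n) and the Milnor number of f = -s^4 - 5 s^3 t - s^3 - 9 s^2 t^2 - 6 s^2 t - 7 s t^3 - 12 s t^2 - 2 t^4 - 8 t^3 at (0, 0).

Type E_7, Milnor number mu = 7.

The Hessian of f at 0 has rank 0. Corank 2; j^3 = -(s + 2*t)^3 is a perfect cube, so E-series; the 4-jet and mu = 7 give E_7.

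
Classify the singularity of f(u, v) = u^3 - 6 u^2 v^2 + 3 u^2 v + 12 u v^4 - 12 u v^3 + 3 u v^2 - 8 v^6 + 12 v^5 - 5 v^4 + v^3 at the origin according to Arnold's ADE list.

The Hessian of f at 0 has rank 0. Corank 2; j^3 = (u + v)^3 is a perfect cube, so E-series; the 4-jet and mu = 6 give E_6.

E6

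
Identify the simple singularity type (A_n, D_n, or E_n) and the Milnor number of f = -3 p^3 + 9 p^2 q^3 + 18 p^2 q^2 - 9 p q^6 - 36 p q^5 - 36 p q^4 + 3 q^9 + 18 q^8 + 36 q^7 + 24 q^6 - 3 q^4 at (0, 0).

Type E_{6}, Milnor number mu = 6.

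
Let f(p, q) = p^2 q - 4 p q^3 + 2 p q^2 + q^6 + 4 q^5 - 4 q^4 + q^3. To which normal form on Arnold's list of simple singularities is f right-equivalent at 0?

The Hessian of f at 0 is [[0, 0], [0, 0]] with rank 0, so corank 2. A Groebner basis of the Jacobian ideal J(f) in C{p,q} is {p^3 - 2*p^2 + p*q^2 - 3*p*q - q^2, p^2*q + 2*p^2/3 + 2*p*q^2/3 + 7*p*q/6 + q^2/2, -p*q/2 + q^3 - q^2/2}; counting standard monomials gives mu = 7. Corank 2; j^3 = q*(p + q)^2 has shape L^2 M (L != M), so D-series; mu = 7 gives D_7.

D_{7}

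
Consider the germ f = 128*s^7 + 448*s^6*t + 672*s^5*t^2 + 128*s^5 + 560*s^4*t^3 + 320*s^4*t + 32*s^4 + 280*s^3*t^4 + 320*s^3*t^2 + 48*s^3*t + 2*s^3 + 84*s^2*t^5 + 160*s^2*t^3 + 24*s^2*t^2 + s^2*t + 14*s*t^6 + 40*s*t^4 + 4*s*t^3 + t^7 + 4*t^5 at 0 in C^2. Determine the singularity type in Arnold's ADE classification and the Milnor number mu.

Type D8, Milnor number mu = 8.

The Hessian of f at 0 is [[0, 0], [0, 0]] with rank 0, so corank 2. A Groebner basis of the Jacobian ideal J(f) in C{s,t} is {135*s^2/344 + s*t^3 - 491*s*t^2/172 - 313*s*t/688 - 313*t^3/344, -103*s^2/86 + 833*s*t^2/86 + 249*s*t/172 + t^4 + 249*t^3/86, s^3 + 8*s^2/43 - 48*s*t^2/43 - 8*s*t/43 - 16*t^3/43, s^2*t - 7*s^2/172 + 107*s*t^2/86 + 57*s*t/344 + 57*t^3/172}; counting standard monomials gives mu = 8. Corank 2; j^3 = s^2*(2*s + t) has shape L^2 M (L != M), so D-series; mu = 8 gives D_8.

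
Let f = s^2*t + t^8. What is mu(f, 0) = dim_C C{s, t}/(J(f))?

The Hessian of f at 0 is [[0, 0], [0, 0]] with rank 0, so corank 2. A Groebner basis of the Jacobian ideal J(f) in C{s,t} is {s^2/8 + t^7, s^3, s*t}; counting standard monomials gives mu = 9. Corank 2; j^3 = s^2*t has shape L^2 M (L != M), so D-series; mu = 9 gives D_9.

9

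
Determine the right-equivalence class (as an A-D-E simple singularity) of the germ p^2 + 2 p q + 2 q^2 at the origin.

The Hessian of f at 0 has rank 2. Corank 0: nondegenerate Morse point, so A_1.

A_1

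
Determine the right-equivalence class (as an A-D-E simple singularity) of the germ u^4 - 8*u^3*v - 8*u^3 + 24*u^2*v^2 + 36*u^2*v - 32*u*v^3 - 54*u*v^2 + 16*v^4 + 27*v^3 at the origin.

E_6

The Hessian of f at 0 has rank 0. Corank 2; j^3 = -(2*u - 3*v)^3 is a perfect cube, so E-series; the 4-jet and mu = 6 give E_6.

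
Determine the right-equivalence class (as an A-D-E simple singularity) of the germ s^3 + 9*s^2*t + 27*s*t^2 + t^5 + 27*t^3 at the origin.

The Hessian of f at 0 has rank 0. Corank 2; j^3 = (s + 3*t)^3 is a perfect cube, so E-series; the 5-jet and mu = 8 give E_8.

E8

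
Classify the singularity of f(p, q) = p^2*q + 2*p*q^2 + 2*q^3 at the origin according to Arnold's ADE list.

D_{4}

The Hessian of f at 0 has rank 0. Corank 2; j^3 = q*(p^2 + 2*p*q + 2*q^2) splits into three distinct lines over C (the quadratic factor has nonzero discriminant), so D_4.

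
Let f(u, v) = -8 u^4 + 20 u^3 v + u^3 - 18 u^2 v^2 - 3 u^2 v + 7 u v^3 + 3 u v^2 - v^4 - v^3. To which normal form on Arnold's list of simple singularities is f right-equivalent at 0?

The Hessian of f at 0 has rank 0. Corank 2; j^3 = (u - v)^3 is a perfect cube, so E-series; the 4-jet and mu = 7 give E_7.

E_7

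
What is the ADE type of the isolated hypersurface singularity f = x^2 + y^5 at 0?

A_{4}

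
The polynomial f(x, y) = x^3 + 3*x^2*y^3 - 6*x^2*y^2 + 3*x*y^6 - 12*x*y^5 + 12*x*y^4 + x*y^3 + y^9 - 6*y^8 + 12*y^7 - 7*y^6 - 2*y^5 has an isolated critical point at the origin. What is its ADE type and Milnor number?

Type E_{7}, Milnor number mu = 7.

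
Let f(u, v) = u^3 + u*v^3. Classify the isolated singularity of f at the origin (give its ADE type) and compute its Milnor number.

The Hessian of f at 0 has rank 0. Corank 2; j^3 = u^3 is a perfect cube, so E-series; the 4-jet and mu = 7 give E_7.

Type E7, Milnor number mu = 7.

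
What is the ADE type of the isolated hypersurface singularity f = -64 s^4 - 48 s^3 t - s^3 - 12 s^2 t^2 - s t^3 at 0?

E7

The Hessian of f at 0 has rank 0. Corank 2; j^3 = -s^3 is a perfect cube, so E-series; the 4-jet and mu = 7 give E_7.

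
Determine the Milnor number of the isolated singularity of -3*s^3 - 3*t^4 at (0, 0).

6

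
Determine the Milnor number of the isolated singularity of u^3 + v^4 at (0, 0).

6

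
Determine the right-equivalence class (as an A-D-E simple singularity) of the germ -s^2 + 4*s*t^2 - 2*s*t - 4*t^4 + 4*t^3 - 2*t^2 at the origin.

A_{1}

The Hessian of f at 0 is [[-2, -2], [-2, -4]] with rank 2, so corank 0. A Groebner basis of the Jacobian ideal J(f) in C{s,t} is {s, t}; counting standard monomials gives mu = 1. Corank 0: nondegenerate Morse point, so A_1.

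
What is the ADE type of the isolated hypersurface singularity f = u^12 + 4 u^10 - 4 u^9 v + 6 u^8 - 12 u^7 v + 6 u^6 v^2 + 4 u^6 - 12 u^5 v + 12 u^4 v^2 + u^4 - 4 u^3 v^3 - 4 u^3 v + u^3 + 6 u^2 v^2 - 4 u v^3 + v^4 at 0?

E_6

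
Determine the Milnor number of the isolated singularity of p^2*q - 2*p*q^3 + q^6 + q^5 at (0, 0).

7

The Hessian of f at 0 is [[0, 0], [0, 0]] with rank 0, so corank 2. A Groebner basis of the Jacobian ideal J(f) in C{p,q} is {p^3, p^2*q + p^2/6 - p*q^2/6, -p*q + q^3}; counting standard monomials gives mu = 7. Corank 2; j^3 = p^2*q has shape L^2 M (L != M), so D-series; mu = 7 gives D_7.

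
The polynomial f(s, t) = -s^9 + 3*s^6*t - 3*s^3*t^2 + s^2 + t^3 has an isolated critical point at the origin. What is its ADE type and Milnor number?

The Hessian of f at 0 has rank 1. Corank 1: A-series; mu = 2 gives A_2.

Type A2, Milnor number mu = 2.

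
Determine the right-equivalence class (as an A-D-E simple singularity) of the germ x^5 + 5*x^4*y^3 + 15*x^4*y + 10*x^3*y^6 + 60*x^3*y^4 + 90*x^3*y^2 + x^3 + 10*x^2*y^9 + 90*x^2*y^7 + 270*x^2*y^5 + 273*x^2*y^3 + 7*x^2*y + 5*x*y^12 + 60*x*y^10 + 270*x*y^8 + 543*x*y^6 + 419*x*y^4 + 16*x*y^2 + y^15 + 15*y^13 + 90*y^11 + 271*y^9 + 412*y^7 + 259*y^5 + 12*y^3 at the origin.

D_{6}

The Hessian of f at 0 has rank 0. Corank 2; j^3 = (x + 2*y)^2*(x + 3*y) has shape L^2 M (L != M), so D-series; mu = 6 gives D_6.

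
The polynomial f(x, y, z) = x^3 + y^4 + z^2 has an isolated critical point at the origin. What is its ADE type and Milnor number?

The Hessian of f at 0 is [[0, 0, 0], [0, 0, 0], [0, 0, 2]] with rank 1, so corank 2. A Groebner basis of the Jacobian ideal J(f) in C{x,y,z} is {y^3, x^2, z}; counting standard monomials gives mu = 6. Corank 2; j^3 = x^3 is a perfect cube, so E-series; the 4-jet and mu = 6 give E_6.

Type E_{6}, Milnor number mu = 6.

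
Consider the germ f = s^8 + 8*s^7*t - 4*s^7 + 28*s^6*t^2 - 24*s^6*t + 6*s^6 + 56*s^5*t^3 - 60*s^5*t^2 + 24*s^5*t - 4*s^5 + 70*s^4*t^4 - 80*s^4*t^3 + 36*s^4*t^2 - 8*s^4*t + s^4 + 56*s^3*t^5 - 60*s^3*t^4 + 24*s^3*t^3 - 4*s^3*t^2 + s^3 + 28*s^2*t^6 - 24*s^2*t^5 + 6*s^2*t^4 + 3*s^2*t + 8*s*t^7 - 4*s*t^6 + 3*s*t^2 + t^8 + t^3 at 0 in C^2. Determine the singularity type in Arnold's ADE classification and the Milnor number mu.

Type E6, Milnor number mu = 6.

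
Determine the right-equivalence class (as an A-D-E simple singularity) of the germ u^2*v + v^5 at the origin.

D_6

The Hessian of f at 0 is [[0, 0], [0, 0]] with rank 0, so corank 2. A Groebner basis of the Jacobian ideal J(f) in C{u,v} is {u^2/5 + v^4, u^3, u*v}; counting standard monomials gives mu = 6. Corank 2; j^3 = u^2*v has shape L^2 M (L != M), so D-series; mu = 6 gives D_6.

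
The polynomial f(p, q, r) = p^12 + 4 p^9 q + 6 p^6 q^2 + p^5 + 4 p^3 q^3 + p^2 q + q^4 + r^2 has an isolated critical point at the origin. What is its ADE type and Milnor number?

The Hessian of f at 0 has rank 1. Corank 2; j^3 = p^2*q has shape L^2 M (L != M), so D-series; mu = 5 gives D_5.

Type D_{5}, Milnor number mu = 5.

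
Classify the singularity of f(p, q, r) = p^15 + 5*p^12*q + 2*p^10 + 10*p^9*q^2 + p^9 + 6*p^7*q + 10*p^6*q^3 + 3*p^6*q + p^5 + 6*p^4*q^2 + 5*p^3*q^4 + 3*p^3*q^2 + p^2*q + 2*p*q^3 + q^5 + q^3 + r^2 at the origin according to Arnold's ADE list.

D4

The Hessian of f at 0 has rank 1. Corank 2; j^3 = q*(p^2 + q^2) splits into three distinct lines over C (the quadratic factor has nonzero discriminant), so D_4.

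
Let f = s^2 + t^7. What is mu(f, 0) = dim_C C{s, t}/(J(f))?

6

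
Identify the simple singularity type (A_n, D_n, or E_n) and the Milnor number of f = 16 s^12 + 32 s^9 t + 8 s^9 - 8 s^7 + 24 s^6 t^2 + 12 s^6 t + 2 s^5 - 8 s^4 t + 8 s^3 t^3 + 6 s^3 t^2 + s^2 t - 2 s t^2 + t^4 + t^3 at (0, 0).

The Hessian of f at 0 is [[0, 0], [0, 0]] with rank 0, so corank 2. A Groebner basis of the Jacobian ideal J(f) in C{s,t} is {s^3 + s^2/4 - t^2/4, s^2/4 + t^3 - t^2/4, s*t - t^2}; counting standard monomials gives mu = 5. Corank 2; j^3 = t*(s - t)^2 has shape L^2 M (L != M), so D-series; mu = 5 gives D_5.

Type D_{5}, Milnor number mu = 5.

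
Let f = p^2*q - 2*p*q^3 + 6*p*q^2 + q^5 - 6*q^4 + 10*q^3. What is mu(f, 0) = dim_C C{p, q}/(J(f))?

4

The Hessian of f at 0 has rank 0. Corank 2; j^3 = q*(p^2 + 6*p*q + 10*q^2) splits into three distinct lines over C (the quadratic factor has nonzero discriminant), so D_4.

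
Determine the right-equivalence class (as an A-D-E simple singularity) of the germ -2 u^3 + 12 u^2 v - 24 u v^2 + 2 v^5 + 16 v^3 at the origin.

E_8

The Hessian of f at 0 has rank 0. Corank 2; j^3 = -2*(u - 2*v)^3 is a perfect cube, so E-series; the 5-jet and mu = 8 give E_8.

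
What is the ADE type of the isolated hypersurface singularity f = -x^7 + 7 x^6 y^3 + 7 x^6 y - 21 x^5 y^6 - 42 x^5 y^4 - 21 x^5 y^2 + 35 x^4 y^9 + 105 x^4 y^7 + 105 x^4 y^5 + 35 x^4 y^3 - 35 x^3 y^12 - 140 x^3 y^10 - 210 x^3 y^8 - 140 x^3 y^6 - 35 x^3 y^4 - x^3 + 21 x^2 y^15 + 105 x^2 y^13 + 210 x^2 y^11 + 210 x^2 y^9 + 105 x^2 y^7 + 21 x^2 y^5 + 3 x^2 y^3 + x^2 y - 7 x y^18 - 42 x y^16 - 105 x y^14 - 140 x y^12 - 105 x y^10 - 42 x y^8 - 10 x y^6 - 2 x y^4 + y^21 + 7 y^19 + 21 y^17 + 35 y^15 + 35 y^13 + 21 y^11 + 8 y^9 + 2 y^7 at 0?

D_8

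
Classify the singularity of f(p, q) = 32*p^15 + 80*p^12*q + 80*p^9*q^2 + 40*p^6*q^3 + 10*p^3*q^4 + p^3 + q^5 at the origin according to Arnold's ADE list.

E_8

The Hessian of f at 0 has rank 0. Corank 2; j^3 = p^3 is a perfect cube, so E-series; the 5-jet and mu = 8 give E_8.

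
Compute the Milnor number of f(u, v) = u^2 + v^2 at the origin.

1

The Hessian of f at 0 has rank 2. Corank 0: nondegenerate Morse point, so A_1.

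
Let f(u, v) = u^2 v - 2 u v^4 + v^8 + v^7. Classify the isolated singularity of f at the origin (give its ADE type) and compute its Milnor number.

Type D9, Milnor number mu = 9.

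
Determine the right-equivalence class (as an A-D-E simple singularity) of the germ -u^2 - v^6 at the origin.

The Hessian of f at 0 is [[-2, 0], [0, 0]] with rank 1, so corank 1. A Groebner basis of the Jacobian ideal J(f) in C{u,v} is {v^5, u}; counting standard monomials gives mu = 5. Corank 1: A-series; mu = 5 gives A_5.

A5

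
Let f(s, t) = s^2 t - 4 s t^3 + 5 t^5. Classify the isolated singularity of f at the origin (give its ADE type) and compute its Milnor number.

Type D_{6}, Milnor number mu = 6.

The Hessian of f at 0 has rank 0. Corank 2; j^3 = s^2*t has shape L^2 M (L != M), so D-series; mu = 6 gives D_6.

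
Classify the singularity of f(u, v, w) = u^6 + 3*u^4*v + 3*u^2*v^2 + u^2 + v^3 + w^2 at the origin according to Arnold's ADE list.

A_{2}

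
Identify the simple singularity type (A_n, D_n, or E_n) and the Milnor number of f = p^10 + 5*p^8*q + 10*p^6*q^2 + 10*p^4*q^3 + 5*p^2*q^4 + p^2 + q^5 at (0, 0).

The Hessian of f at 0 has rank 1. Corank 1: A-series; mu = 4 gives A_4.

Type A_{4}, Milnor number mu = 4.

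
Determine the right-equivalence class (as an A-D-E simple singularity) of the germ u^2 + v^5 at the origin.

A4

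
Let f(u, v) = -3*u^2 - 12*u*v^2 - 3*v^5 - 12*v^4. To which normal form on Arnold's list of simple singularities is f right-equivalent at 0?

A4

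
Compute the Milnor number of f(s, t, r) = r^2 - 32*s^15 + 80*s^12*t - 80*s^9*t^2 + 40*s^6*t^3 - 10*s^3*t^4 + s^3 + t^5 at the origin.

8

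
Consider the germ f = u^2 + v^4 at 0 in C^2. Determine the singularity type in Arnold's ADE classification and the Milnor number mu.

The Hessian of f at 0 has rank 1. Corank 1: A-series; mu = 3 gives A_3.

Type A_3, Milnor number mu = 3.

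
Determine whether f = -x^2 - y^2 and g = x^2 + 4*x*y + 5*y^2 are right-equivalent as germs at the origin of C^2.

Yes.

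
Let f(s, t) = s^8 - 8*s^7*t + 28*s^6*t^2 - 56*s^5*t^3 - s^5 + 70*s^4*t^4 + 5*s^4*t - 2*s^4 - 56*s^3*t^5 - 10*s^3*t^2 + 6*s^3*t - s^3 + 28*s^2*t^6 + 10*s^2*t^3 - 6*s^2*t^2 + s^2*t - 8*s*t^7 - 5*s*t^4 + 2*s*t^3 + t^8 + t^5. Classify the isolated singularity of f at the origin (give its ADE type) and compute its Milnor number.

The Hessian of f at 0 has rank 0. Corank 2; j^3 = -s^2*(s - t) has shape L^2 M (L != M), so D-series; mu = 9 gives D_9.

Type D_9, Milnor number mu = 9.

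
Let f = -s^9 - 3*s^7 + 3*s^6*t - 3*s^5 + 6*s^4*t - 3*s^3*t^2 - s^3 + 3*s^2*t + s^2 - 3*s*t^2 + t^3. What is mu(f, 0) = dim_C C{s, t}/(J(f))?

2

The Hessian of f at 0 has rank 1. Corank 1: A-series; mu = 2 gives A_2.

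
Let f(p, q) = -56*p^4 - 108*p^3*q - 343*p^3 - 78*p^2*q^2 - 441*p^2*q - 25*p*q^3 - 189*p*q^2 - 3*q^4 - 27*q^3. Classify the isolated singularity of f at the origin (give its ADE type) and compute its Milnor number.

Type E_7, Milnor number mu = 7.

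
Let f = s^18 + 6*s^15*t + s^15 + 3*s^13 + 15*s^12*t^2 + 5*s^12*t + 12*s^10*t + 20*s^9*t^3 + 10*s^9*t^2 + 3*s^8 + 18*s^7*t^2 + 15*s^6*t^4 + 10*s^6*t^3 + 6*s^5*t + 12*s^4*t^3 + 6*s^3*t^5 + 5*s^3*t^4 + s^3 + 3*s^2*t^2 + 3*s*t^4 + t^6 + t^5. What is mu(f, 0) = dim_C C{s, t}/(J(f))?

8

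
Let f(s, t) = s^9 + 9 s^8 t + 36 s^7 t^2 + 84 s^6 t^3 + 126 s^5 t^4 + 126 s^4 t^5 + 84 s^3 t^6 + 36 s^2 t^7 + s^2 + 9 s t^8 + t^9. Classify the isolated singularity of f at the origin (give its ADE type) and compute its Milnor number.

Type A8, Milnor number mu = 8.

The Hessian of f at 0 has rank 1. Corank 1: A-series; mu = 8 gives A_8.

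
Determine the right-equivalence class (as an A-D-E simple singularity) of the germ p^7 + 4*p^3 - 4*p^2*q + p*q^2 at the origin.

The Hessian of f at 0 is [[0, 0], [0, 0]] with rank 0, so corank 2. A Groebner basis of the Jacobian ideal J(f) in C{p,q} is {-128*p*q/7 + q^6 + 64*q^2/7, p*q^2 - q^3/2, p^2 - p*q/2}; counting standard monomials gives mu = 8. Corank 2; j^3 = p*(2*p - q)^2 has shape L^2 M (L != M), so D-series; mu = 8 gives D_8.

D_8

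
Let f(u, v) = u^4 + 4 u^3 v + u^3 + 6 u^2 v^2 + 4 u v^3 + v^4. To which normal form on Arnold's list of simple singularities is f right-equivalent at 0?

The Hessian of f at 0 has rank 0. Corank 2; j^3 = u^3 is a perfect cube, so E-series; the 4-jet and mu = 6 give E_6.

E_{6}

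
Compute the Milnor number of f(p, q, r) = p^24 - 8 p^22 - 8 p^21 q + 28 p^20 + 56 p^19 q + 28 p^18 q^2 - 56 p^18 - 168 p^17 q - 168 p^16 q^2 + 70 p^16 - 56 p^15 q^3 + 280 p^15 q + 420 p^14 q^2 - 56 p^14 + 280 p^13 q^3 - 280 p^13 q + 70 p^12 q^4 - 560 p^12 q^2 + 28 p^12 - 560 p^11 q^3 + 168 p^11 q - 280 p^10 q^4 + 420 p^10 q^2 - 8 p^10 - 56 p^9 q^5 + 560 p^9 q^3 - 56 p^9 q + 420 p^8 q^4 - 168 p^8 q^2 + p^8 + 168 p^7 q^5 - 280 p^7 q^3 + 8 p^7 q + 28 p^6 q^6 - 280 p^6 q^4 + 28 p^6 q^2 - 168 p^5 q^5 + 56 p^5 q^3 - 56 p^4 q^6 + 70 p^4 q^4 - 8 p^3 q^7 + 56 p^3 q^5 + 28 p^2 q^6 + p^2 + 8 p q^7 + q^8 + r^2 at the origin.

The Hessian of f at 0 is [[2, 0, 0], [0, 0, 0], [0, 0, 2]] with rank 2, so corank 1. A Groebner basis of the Jacobian ideal J(f) in C{p,q,r} is {q^7, p, r}; counting standard monomials gives mu = 7. Corank 1: A-series; mu = 7 gives A_7.

7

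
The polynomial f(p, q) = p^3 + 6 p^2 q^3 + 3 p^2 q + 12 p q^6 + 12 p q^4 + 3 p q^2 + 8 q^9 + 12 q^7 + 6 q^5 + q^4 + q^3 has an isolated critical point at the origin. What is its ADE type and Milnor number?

Type E6, Milnor number mu = 6.

The Hessian of f at 0 has rank 0. Corank 2; j^3 = (p + q)^3 is a perfect cube, so E-series; the 4-jet and mu = 6 give E_6.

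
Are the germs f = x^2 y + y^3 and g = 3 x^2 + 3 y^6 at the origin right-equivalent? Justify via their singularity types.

The Hessian of f at 0 has rank 0. Corank 2; j^3 = y*(x^2 + y^2) splits into three distinct lines over C (the quadratic factor has nonzero discriminant), so D_4. The Hessian of g at 0 has rank 1. Corank 1: A-series; mu = 5 gives A_5. f is D_4 but g is A_5, hence not right-equivalent.

No.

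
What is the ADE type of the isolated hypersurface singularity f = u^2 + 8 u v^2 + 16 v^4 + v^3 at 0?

A2

The Hessian of f at 0 is [[2, 0], [0, 0]] with rank 1, so corank 1. A Groebner basis of the Jacobian ideal J(f) in C{u,v} is {v^2, u}; counting standard monomials gives mu = 2. Corank 1: A-series; mu = 2 gives A_2.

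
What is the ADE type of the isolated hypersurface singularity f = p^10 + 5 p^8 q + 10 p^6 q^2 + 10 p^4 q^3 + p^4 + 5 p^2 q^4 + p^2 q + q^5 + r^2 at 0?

The Hessian of f at 0 has rank 1. Corank 2; j^3 = p^2*q has shape L^2 M (L != M), so D-series; mu = 6 gives D_6.

D_6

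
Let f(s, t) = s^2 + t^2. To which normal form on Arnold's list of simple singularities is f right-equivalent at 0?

A1

The Hessian of f at 0 is [[2, 0], [0, 2]] with rank 2, so corank 0. A Groebner basis of the Jacobian ideal J(f) in C{s,t} is {s, t}; counting standard monomials gives mu = 1. Corank 0: nondegenerate Morse point, so A_1.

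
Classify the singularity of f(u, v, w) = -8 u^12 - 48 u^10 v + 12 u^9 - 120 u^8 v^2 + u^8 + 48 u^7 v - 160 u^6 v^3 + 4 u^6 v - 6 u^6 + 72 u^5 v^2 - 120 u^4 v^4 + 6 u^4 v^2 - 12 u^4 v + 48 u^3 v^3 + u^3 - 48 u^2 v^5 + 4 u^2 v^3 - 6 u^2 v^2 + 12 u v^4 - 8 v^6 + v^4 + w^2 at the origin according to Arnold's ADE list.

E_{6}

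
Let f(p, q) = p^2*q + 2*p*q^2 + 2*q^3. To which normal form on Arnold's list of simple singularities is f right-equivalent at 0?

D4

The Hessian of f at 0 has rank 0. Corank 2; j^3 = q*(p^2 + 2*p*q + 2*q^2) splits into three distinct lines over C (the quadratic factor has nonzero discriminant), so D_4.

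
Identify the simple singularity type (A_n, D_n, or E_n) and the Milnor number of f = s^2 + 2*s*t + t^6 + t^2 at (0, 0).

Type A_{5}, Milnor number mu = 5.

The Hessian of f at 0 has rank 1. Corank 1: A-series; mu = 5 gives A_5.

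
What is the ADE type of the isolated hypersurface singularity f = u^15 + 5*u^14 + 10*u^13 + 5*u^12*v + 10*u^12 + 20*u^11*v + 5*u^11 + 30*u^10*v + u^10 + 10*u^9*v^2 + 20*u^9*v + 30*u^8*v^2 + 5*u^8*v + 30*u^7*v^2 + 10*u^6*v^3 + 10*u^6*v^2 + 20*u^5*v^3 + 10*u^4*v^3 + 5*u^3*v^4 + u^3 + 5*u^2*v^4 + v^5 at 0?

E_8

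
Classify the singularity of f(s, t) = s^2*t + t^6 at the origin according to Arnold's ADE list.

The Hessian of f at 0 is [[0, 0], [0, 0]] with rank 0, so corank 2. A Groebner basis of the Jacobian ideal J(f) in C{s,t} is {s^2/6 + t^5, s^3, s*t}; counting standard monomials gives mu = 7. Corank 2; j^3 = s^2*t has shape L^2 M (L != M), so D-series; mu = 7 gives D_7.

D_7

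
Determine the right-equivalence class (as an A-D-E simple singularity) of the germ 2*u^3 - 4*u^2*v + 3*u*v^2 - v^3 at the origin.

D4

The Hessian of f at 0 is [[0, 0], [0, 0]] with rank 0, so corank 2. A Groebner basis of the Jacobian ideal J(f) in C{u,v} is {v^3, u^2 - 3*v^2/2, u*v - 3*v^2/2}; counting standard monomials gives mu = 4. Corank 2; j^3 = (u - v)*(2*u^2 - 2*u*v + v^2) splits into three distinct lines over C (the quadratic factor has nonzero discriminant), so D_4.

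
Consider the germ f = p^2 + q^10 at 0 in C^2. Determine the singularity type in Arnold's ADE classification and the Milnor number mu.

Type A9, Milnor number mu = 9.

The Hessian of f at 0 has rank 1. Corank 1: A-series; mu = 9 gives A_9.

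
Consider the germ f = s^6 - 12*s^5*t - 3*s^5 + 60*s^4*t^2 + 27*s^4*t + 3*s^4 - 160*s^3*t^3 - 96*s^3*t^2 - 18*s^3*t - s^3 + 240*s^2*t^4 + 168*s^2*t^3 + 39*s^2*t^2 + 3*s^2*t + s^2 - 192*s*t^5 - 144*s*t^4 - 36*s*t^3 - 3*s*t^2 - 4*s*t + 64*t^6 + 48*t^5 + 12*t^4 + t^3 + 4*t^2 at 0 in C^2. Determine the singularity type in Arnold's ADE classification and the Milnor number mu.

The Hessian of f at 0 is [[2, -4], [-4, 8]] with rank 1, so corank 1. A Groebner basis of the Jacobian ideal J(f) in C{s,t} is {t^2, s - 2*t}; counting standard monomials gives mu = 2. Corank 1: A-series; mu = 2 gives A_2.

Type A2, Milnor number mu = 2.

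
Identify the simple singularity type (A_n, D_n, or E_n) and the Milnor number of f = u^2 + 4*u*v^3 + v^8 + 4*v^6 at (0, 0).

Type A7, Milnor number mu = 7.

The Hessian of f at 0 has rank 1. Corank 1: A-series; mu = 7 gives A_7.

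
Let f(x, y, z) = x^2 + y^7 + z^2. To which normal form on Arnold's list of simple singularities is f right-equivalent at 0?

A_6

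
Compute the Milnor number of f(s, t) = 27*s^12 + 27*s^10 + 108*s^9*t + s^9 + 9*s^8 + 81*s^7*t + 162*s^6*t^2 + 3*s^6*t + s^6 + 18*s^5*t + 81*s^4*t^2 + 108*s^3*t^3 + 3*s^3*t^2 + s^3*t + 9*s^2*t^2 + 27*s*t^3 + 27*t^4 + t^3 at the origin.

7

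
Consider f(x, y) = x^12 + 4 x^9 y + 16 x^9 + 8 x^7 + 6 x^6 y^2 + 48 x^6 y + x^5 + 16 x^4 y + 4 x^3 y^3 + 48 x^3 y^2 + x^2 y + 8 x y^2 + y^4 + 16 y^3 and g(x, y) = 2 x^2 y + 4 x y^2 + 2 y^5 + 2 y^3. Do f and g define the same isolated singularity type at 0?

No.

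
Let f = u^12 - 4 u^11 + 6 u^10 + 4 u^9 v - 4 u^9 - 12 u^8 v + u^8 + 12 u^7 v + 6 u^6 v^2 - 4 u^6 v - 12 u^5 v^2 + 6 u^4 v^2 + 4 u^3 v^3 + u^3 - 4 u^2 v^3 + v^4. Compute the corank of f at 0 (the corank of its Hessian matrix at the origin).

2

Hessian at 0 has rank 0.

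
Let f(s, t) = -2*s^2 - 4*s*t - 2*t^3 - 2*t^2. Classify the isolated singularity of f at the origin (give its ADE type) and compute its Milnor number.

The Hessian of f at 0 has rank 1. Corank 1: A-series; mu = 2 gives A_2.

Type A_2, Milnor number mu = 2.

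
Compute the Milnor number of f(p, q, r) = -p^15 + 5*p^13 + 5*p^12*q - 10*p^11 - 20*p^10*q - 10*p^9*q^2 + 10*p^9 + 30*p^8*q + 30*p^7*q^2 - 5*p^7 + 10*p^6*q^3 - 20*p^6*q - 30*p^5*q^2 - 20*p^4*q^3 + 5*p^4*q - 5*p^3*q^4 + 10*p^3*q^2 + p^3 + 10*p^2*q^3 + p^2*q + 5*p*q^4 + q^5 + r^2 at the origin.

6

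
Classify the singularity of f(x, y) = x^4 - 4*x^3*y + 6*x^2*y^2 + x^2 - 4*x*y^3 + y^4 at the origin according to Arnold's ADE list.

A3

The Hessian of f at 0 has rank 1. Corank 1: A-series; mu = 3 gives A_3.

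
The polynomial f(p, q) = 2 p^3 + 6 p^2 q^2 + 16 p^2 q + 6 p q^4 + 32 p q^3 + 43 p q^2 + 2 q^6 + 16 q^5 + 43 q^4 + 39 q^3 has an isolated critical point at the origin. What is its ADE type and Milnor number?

Type D4, Milnor number mu = 4.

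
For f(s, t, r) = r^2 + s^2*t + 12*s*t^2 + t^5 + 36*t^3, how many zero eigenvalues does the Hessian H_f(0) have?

Hessian at 0 has rank 1.

2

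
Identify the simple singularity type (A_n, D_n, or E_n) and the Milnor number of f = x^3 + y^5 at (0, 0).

Type E_{8}, Milnor number mu = 8.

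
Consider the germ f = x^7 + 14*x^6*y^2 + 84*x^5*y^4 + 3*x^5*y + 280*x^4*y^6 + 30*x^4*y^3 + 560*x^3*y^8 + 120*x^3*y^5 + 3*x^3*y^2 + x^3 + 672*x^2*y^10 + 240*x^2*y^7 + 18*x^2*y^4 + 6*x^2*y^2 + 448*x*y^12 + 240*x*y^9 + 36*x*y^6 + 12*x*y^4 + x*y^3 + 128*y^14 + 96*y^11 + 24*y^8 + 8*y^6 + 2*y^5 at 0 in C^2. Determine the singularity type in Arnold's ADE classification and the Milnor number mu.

Type E7, Milnor number mu = 7.

The Hessian of f at 0 is [[0, 0], [0, 0]] with rank 0, so corank 2. A Groebner basis of the Jacobian ideal J(f) in C{x,y} is {-x^2/4 + y^4 - y^3/12, x^3, x^2*y + x^2/12 + y^3/36, x^2/2 + x*y^2 + y^3/6}; counting standard monomials gives mu = 7. Corank 2; j^3 = x^3 is a perfect cube, so E-series; the 4-jet and mu = 7 give E_7.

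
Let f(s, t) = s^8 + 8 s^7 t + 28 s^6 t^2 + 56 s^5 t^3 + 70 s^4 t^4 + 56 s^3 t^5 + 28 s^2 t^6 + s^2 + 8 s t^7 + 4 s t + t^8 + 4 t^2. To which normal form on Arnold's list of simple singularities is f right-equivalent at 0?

The Hessian of f at 0 is [[2, 4], [4, 8]] with rank 1, so corank 1. A Groebner basis of the Jacobian ideal J(f) in C{s,t} is {t^7, s + 2*t}; counting standard monomials gives mu = 7. Corank 1: A-series; mu = 7 gives A_7.

A_{7}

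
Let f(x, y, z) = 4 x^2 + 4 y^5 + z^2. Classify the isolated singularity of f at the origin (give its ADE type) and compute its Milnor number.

Type A_4, Milnor number mu = 4.

The Hessian of f at 0 has rank 2. Corank 1: A-series; mu = 4 gives A_4.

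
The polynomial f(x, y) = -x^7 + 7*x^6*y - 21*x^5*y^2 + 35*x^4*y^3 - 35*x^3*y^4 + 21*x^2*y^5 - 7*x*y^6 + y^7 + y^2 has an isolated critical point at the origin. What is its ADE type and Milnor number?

The Hessian of f at 0 has rank 1. Corank 1: A-series; mu = 6 gives A_6.

Type A_6, Milnor number mu = 6.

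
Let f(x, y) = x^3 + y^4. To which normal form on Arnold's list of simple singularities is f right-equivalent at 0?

The Hessian of f at 0 is [[0, 0], [0, 0]] with rank 0, so corank 2. A Groebner basis of the Jacobian ideal J(f) in C{x,y} is {y^3, x^2}; counting standard monomials gives mu = 6. Corank 2; j^3 = x^3 is a perfect cube, so E-series; the 4-jet and mu = 6 give E_6.

E6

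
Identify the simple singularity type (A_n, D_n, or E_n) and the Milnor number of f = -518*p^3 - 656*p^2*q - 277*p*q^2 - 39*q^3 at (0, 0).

The Hessian of f at 0 has rank 0. Corank 2; j^3 = -(7*p + 3*q)*(74*p^2 + 62*p*q + 13*q^2) splits into three distinct lines over C (the quadratic factor has nonzero discriminant), so D_4.

Type D_4, Milnor number mu = 4.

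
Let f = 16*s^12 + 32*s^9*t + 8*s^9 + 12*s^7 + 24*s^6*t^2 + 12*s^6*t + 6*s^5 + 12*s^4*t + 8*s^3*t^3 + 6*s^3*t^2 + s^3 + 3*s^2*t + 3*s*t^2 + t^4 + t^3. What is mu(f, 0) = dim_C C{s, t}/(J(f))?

6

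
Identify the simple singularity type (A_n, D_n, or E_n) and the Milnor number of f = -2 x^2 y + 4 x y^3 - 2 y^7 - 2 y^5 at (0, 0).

Type D_{8}, Milnor number mu = 8.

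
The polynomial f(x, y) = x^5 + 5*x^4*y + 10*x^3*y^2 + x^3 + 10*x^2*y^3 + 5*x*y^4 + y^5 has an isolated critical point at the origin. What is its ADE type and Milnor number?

Type E8, Milnor number mu = 8.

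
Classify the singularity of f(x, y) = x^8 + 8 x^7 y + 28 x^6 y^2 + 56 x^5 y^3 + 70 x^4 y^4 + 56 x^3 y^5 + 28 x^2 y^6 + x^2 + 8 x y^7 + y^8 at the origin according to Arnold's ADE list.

A7

The Hessian of f at 0 has rank 1. Corank 1: A-series; mu = 7 gives A_7.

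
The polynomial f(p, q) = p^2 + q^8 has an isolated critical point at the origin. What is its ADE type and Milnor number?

The Hessian of f at 0 is [[2, 0], [0, 0]] with rank 1, so corank 1. A Groebner basis of the Jacobian ideal J(f) in C{p,q} is {q^7, p}; counting standard monomials gives mu = 7. Corank 1: A-series; mu = 7 gives A_7.

Type A_7, Milnor number mu = 7.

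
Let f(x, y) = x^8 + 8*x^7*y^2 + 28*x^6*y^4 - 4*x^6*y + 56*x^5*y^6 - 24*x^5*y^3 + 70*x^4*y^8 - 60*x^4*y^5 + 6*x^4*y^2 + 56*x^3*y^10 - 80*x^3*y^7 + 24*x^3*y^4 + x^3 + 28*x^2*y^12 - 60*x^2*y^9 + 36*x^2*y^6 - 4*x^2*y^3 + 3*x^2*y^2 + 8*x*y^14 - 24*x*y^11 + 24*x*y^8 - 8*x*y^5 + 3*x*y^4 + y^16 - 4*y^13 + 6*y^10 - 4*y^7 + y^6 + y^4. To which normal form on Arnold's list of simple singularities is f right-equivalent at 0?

E_{6}

The Hessian of f at 0 has rank 0. Corank 2; j^3 = x^3 is a perfect cube, so E-series; the 4-jet and mu = 6 give E_6.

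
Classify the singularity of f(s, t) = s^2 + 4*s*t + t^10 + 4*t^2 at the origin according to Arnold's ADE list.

A_{9}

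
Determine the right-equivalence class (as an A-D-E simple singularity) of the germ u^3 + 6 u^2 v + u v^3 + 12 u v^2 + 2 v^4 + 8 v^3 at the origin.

E_{7}

The Hessian of f at 0 has rank 0. Corank 2; j^3 = (u + 2*v)^3 is a perfect cube, so E-series; the 4-jet and mu = 7 give E_7.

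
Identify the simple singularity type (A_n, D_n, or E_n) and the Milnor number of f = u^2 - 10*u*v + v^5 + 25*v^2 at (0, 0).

Type A_4, Milnor number mu = 4.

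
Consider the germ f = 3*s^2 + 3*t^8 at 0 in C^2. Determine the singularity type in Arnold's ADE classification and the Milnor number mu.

The Hessian of f at 0 has rank 1. Corank 1: A-series; mu = 7 gives A_7.

Type A7, Milnor number mu = 7.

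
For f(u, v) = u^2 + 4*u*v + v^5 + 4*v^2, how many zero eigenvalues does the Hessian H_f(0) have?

1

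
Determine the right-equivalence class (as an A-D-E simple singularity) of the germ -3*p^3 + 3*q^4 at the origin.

The Hessian of f at 0 is [[0, 0], [0, 0]] with rank 0, so corank 2. A Groebner basis of the Jacobian ideal J(f) in C{p,q} is {q^3, p^2}; counting standard monomials gives mu = 6. Corank 2; j^3 = -3*p^3 is a perfect cube, so E-series; the 4-jet and mu = 6 give E_6.

E_{6}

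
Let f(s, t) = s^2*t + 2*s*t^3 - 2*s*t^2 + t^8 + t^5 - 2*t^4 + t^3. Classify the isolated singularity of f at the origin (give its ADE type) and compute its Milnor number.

The Hessian of f at 0 has rank 0. Corank 2; j^3 = t*(s - t)^2 has shape L^2 M (L != M), so D-series; mu = 9 gives D_9.

Type D9, Milnor number mu = 9.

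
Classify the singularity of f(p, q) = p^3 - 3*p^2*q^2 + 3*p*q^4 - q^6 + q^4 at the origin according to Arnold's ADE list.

E_{6}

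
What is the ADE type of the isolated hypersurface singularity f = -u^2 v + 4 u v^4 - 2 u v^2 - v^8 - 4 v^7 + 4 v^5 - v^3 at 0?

D_9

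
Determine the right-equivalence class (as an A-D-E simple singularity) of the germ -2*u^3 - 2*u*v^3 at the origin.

E7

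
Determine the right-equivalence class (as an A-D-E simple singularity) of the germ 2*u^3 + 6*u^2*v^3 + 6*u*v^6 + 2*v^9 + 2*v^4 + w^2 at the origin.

The Hessian of f at 0 is [[0, 0, 0], [0, 0, 0], [0, 0, 2]] with rank 1, so corank 2. A Groebner basis of the Jacobian ideal J(f) in C{u,v,w} is {v^3, u^2, w}; counting standard monomials gives mu = 6. Corank 2; j^3 = 2*u^3 is a perfect cube, so E-series; the 4-jet and mu = 6 give E_6.

E6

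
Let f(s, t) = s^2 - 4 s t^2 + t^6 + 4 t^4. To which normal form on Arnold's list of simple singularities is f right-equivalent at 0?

A_{5}

The Hessian of f at 0 is [[2, 0], [0, 0]] with rank 1, so corank 1. A Groebner basis of the Jacobian ideal J(f) in C{s,t} is {s^3, s^2*t, -s/2 + t^2}; counting standard monomials gives mu = 5. Corank 1: A-series; mu = 5 gives A_5.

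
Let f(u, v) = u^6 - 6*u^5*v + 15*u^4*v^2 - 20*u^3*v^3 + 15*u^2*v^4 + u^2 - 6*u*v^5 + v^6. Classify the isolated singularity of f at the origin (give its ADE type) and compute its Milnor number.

Type A_5, Milnor number mu = 5.

The Hessian of f at 0 is [[2, 0], [0, 0]] with rank 1, so corank 1. A Groebner basis of the Jacobian ideal J(f) in C{u,v} is {v^5, u}; counting standard monomials gives mu = 5. Corank 1: A-series; mu = 5 gives A_5.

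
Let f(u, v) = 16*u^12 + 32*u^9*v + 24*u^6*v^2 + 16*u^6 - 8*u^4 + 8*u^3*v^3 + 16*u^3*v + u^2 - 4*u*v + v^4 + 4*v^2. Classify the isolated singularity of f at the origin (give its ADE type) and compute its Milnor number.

The Hessian of f at 0 has rank 1. Corank 1: A-series; mu = 3 gives A_3.

Type A_3, Milnor number mu = 3.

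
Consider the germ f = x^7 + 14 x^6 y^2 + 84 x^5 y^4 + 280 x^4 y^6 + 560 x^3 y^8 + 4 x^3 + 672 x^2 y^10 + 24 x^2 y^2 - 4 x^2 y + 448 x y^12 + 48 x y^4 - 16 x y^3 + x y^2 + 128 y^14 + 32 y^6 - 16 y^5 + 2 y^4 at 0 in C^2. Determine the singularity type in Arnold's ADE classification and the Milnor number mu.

Type D_8, Milnor number mu = 8.

The Hessian of f at 0 has rank 0. Corank 2; j^3 = x*(2*x - y)^2 has shape L^2 M (L != M), so D-series; mu = 8 gives D_8.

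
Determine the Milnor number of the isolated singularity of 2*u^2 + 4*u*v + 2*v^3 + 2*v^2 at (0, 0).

2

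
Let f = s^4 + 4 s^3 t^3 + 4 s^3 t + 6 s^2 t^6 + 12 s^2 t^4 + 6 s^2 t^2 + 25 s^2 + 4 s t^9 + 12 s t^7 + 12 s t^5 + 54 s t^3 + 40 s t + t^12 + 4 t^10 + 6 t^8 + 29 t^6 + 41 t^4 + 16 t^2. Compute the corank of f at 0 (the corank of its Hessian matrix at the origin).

1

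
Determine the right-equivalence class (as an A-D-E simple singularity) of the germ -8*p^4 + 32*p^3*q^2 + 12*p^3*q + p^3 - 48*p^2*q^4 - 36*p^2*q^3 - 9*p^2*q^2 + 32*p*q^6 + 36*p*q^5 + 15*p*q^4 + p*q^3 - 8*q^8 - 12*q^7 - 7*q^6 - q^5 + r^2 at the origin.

E7

The Hessian of f at 0 has rank 1. Corank 2; j^3 = p^3 is a perfect cube, so E-series; the 4-jet and mu = 7 give E_7.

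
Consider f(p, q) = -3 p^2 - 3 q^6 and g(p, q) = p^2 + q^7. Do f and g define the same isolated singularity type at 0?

The Hessian of f at 0 has rank 1. Corank 1: A-series; mu = 5 gives A_5. The Hessian of g at 0 has rank 1. Corank 1: A-series; mu = 6 gives A_6. f is A_5 but g is A_6, hence not right-equivalent.

No.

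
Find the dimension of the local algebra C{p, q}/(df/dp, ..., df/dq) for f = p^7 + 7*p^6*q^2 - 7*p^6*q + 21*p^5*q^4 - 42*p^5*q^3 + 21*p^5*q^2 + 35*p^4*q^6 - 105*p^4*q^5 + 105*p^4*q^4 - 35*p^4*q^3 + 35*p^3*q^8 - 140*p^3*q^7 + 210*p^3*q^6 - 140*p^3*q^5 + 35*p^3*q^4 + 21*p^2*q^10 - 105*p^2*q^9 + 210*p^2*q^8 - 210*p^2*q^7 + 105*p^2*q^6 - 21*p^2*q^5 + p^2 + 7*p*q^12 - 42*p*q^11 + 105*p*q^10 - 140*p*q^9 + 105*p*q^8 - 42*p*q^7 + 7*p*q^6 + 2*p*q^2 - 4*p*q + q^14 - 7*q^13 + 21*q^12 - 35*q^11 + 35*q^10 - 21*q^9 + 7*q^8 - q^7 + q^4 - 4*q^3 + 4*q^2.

6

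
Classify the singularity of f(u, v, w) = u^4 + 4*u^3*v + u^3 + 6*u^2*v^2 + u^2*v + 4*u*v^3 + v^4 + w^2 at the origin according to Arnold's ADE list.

D5

The Hessian of f at 0 has rank 1. Corank 2; j^3 = u^2*(u + v) has shape L^2 M (L != M), so D-series; mu = 5 gives D_5.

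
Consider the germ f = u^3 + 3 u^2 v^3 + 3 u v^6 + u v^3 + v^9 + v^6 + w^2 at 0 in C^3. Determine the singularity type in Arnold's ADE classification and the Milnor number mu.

Type E_7, Milnor number mu = 7.

The Hessian of f at 0 has rank 1. Corank 2; j^3 = u^3 is a perfect cube, so E-series; the 4-jet and mu = 7 give E_7.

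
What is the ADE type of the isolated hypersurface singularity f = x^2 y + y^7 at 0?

D8

The Hessian of f at 0 is [[0, 0], [0, 0]] with rank 0, so corank 2. A Groebner basis of the Jacobian ideal J(f) in C{x,y} is {x^2/7 + y^6, x^3, x*y}; counting standard monomials gives mu = 8. Corank 2; j^3 = x^2*y has shape L^2 M (L != M), so D-series; mu = 8 gives D_8.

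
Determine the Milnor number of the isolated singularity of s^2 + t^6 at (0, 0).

The Hessian of f at 0 is [[2, 0], [0, 0]] with rank 1, so corank 1. A Groebner basis of the Jacobian ideal J(f) in C{s,t} is {t^5, s}; counting standard monomials gives mu = 5. Corank 1: A-series; mu = 5 gives A_5.

5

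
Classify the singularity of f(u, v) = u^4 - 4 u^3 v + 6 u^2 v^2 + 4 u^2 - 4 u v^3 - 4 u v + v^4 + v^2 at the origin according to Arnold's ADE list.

The Hessian of f at 0 has rank 1. Corank 1: A-series; mu = 3 gives A_3.

A_3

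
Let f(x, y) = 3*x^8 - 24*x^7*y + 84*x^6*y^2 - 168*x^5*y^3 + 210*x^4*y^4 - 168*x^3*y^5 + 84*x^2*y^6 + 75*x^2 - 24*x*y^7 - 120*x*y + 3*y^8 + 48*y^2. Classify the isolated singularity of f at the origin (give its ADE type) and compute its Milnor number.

The Hessian of f at 0 is [[150, -120], [-120, 96]] with rank 1, so corank 1. A Groebner basis of the Jacobian ideal J(f) in C{x,y} is {y^7, x - 4*y/5}; counting standard monomials gives mu = 7. Corank 1: A-series; mu = 7 gives A_7.

Type A_{7}, Milnor number mu = 7.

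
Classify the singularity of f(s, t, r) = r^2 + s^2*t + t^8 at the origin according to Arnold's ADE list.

The Hessian of f at 0 has rank 1. Corank 2; j^3 = s^2*t has shape L^2 M (L != M), so D-series; mu = 9 gives D_9.

D_{9}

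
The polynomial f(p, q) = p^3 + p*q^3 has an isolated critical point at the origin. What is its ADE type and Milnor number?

Type E7, Milnor number mu = 7.

The Hessian of f at 0 has rank 0. Corank 2; j^3 = p^3 is a perfect cube, so E-series; the 4-jet and mu = 7 give E_7.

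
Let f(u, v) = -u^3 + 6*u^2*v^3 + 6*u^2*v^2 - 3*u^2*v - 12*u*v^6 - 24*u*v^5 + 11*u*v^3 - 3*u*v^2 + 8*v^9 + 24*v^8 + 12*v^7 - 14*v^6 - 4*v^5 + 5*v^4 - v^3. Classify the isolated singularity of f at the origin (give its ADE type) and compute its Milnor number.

The Hessian of f at 0 is [[0, 0], [0, 0]] with rank 0, so corank 2. A Groebner basis of the Jacobian ideal J(f) in C{u,v} is {-u^2/4 - u*v/2 + v^4 - v^3/12 - v^2/4, u^3 - 7*u^2/4 - 7*u*v/2 + 5*v^3/12 - 7*v^2/4, u^2*v + 13*u^2/12 + 13*u*v/6 - 23*v^3/36 + 13*v^2/12, -u^2/2 + u*v^2 - u*v + 5*v^3/6 - v^2/2}; counting standard monomials gives mu = 7. Corank 2; j^3 = -(u + v)^3 is a perfect cube, so E-series; the 4-jet and mu = 7 give E_7.

Type E7, Milnor number mu = 7.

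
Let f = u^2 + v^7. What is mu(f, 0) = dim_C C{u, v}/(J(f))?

The Hessian of f at 0 is [[2, 0], [0, 0]] with rank 1, so corank 1. A Groebner basis of the Jacobian ideal J(f) in C{u,v} is {v^6, u}; counting standard monomials gives mu = 6. Corank 1: A-series; mu = 6 gives A_6.

6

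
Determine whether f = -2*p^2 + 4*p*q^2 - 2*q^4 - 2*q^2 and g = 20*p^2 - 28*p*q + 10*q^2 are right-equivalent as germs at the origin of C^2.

Yes.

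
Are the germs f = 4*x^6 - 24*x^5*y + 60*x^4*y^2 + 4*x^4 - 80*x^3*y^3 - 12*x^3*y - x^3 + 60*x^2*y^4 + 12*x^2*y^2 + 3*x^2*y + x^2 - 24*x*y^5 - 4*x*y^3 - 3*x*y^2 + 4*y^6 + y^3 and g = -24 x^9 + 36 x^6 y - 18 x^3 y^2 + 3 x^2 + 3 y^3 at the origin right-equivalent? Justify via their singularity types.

Yes.

The Hessian of f at 0 has rank 1. Corank 1: A-series; mu = 2 gives A_2. The Hessian of g at 0 has rank 1. Corank 1: A-series; mu = 2 gives A_2. Both have type A_2, hence right-equivalent.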